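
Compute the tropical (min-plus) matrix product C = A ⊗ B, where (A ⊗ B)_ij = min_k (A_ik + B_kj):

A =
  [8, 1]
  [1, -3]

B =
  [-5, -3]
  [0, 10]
A ⊗ B =
  [1, 5]
  [-4, -2]

Apply the min-plus product entry-by-entry:
  C[0][0] = min over k of (A[0][0] + B[0][0] = 8 + -5 = 3, A[0][1] + B[1][0] = 1 + 0 = 1) = 1 (attained at k = 1)
  C[0][1] = min over k of (A[0][0] + B[0][1] = 8 + -3 = 5, A[0][1] + B[1][1] = 1 + 10 = 11) = 5 (attained at k = 0)
  C[1][0] = min over k of (A[1][0] + B[0][0] = 1 + -5 = -4, A[1][1] + B[1][0] = -3 + 0 = -3) = -4 (attained at k = 0)
  C[1][1] = min over k of (A[1][0] + B[0][1] = 1 + -3 = -2, A[1][1] + B[1][1] = -3 + 10 = 7) = -2 (attained at k = 0)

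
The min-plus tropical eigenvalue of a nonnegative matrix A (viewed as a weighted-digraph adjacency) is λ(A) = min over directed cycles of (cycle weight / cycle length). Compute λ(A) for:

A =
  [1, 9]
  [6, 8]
λ(A) = 1

Enumerate directed cycles and compute their means (weight / length). Sample:
  cycle 0 → 0: weight = 1, length = 1, mean = 1/1 ≈ 1.000
  cycle 1 → 1: weight = 8, length = 1, mean = 8/1 ≈ 8.000
  cycle 0 → 1 → 0: weight = 15, length = 2, mean = 15/2 ≈ 7.500
  cycle 1 → 0 → 1: weight = 15, length = 2, mean = 15/2 ≈ 7.500
Minimum mean = 1.000, attained e.g. along the cycle 0 → 0 with weight 1 and length 1. So λ(A) = 1/1 = 1.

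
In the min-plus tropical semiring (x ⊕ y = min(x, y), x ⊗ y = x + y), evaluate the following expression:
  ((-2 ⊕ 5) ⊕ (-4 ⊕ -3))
((-2 ⊕ 5) ⊕ (-4 ⊕ -3)) = -4

Expand innermost to outermost. Recall ⊕ takes the minimum of its arguments and ⊗ takes their sum. Working out the expression ((-2 ⊕ 5) ⊕ (-4 ⊕ -3)) gives -4.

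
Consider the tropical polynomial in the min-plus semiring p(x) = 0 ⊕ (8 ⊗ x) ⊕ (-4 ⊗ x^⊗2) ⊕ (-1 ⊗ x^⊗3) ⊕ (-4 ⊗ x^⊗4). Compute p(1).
p(1) = -2

A tropical monomial a ⊗ x^⊗i evaluates to a + i · x. Evaluating each term at x = 1:
  Term 0 contributes 0 + 0 · 1 = 0
  Term 1 contributes 8 + 1 · 1 = 9
  Term 2 contributes -4 + 2 · 1 = -2
  Term 3 contributes -1 + 3 · 1 = 2
  Term 4 contributes -4 + 4 · 1 = 0
p(1) = ⊕ of these = min[0, 9, -2, 2, 0] = -2.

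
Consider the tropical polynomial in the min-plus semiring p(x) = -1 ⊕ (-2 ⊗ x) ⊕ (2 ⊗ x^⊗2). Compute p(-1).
p(-1) = -3

A tropical monomial a ⊗ x^⊗i evaluates to a + i · x. Evaluating each term at x = -1:
  Term 0 contributes -1 + 0 · -1 = -1
  Term 1 contributes -2 + 1 · -1 = -3
  Term 2 contributes 2 + 2 · -1 = 0
p(-1) = ⊕ of these = min[-1, -3, 0] = -3.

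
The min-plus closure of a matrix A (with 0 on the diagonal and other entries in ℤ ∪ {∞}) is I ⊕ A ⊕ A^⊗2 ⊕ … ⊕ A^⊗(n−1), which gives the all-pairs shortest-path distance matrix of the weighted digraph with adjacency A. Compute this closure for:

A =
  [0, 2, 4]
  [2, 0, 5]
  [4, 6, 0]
Closure =
  [0, 2, 4]
  [2, 0, 5]
  [4, 6, 0]

This is the Floyd-Warshall all-pairs shortest-path computation. For each intermediate vertex k = 0, 1, …, 2, update dist[i][j] ← min(dist[i][j], dist[i][k] + dist[k][j]). The final matrix gives, for each (i, j), the minimum total weight of any directed path from i to j (possibly empty when i = j).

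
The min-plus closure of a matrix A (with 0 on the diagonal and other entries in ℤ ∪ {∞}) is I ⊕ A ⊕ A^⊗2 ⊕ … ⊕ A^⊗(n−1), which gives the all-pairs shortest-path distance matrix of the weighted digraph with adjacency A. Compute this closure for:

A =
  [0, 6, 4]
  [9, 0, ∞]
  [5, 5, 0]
Closure =
  [0, 6, 4]
  [9, 0, 13]
  [5, 5, 0]

This is the Floyd-Warshall all-pairs shortest-path computation. For each intermediate vertex k = 0, 1, …, 2, update dist[i][j] ← min(dist[i][j], dist[i][k] + dist[k][j]). The final matrix gives, for each (i, j), the minimum total weight of any directed path from i to j (possibly empty when i = j).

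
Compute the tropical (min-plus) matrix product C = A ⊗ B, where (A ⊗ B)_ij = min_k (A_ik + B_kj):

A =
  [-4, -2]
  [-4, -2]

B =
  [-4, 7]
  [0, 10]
A ⊗ B =
  [-8, 3]
  [-8, 3]

Apply the min-plus product entry-by-entry:
  C[0][0] = min over k of (A[0][0] + B[0][0] = -4 + -4 = -8, A[0][1] + B[1][0] = -2 + 0 = -2) = -8 (attained at k = 0)
  C[0][1] = min over k of (A[0][0] + B[0][1] = -4 + 7 = 3, A[0][1] + B[1][1] = -2 + 10 = 8) = 3 (attained at k = 0)
  C[1][0] = min over k of (A[1][0] + B[0][0] = -4 + -4 = -8, A[1][1] + B[1][0] = -2 + 0 = -2) = -8 (attained at k = 0)
  C[1][1] = min over k of (A[1][0] + B[0][1] = -4 + 7 = 3, A[1][1] + B[1][1] = -2 + 10 = 8) = 3 (attained at k = 0)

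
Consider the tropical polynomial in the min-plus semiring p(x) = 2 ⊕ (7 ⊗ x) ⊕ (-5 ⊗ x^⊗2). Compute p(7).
p(7) = 2

A tropical monomial a ⊗ x^⊗i evaluates to a + i · x. Evaluating each term at x = 7:
  Term 0 contributes 2 + 0 · 7 = 2
  Term 1 contributes 7 + 1 · 7 = 14
  Term 2 contributes -5 + 2 · 7 = 9
p(7) = ⊕ of these = min[2, 14, 9] = 2.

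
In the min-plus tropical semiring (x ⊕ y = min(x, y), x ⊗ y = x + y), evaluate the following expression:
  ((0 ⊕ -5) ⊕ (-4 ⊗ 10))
((0 ⊕ -5) ⊕ (-4 ⊗ 10)) = -5

Expand innermost to outermost. Recall ⊕ takes the minimum of its arguments and ⊗ takes their sum. Working out the expression ((0 ⊕ -5) ⊕ (-4 ⊗ 10)) gives -5.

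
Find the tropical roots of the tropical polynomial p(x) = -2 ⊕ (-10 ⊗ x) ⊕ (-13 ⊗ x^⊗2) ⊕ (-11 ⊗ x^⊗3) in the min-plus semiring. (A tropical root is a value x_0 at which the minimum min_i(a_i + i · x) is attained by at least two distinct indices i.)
Roots: {-2, 3, 8}

Each tropical root is a break point of the lower envelope of the lines y = a_i + i · x (there are 4 lines, with slopes 0, 1, ..., 3). Only the lines that attain the minimum somewhere contribute to roots; other lines are dominated. Here the surviving (envelope) indices are i = 3, i = 2, i = 1, i = 0.
Intersections between consecutive envelope lines give the roots: for adjacent envelope indices i < j the intersection is x = (a_i − a_j) / (j − i). Reading off the sorted break points: {-2, 3, 8}.
Verification: at each break x_0, at least two indices attain the minimum of min_i(a_i + i · x_0).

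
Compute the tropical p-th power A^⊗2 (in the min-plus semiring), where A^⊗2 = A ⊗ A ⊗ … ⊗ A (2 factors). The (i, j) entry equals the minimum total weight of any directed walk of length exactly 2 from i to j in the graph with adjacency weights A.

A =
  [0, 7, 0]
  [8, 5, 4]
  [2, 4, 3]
A^⊗2 =
  [0, 4, 0]
  [6, 8, 7]
  [2, 7, 2]

Each entry (A^⊗2)_ij equals the minimum over all length-2 walks i = v_0 → v_1 → … → v_2 = j of Σ_t A[v_t][v_{t+1}]. For example, for (i, j) = (0, 2) we minimise over 3 possible intermediate vertex sequences; the minimum is 0, attained along the walk 0 → 0 → 2.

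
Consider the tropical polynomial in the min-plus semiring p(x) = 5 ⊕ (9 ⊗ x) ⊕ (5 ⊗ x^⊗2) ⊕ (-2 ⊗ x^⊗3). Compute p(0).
p(0) = -2

A tropical monomial a ⊗ x^⊗i evaluates to a + i · x. Evaluating each term at x = 0:
  Term 0 contributes 5 + 0 · 0 = 5
  Term 1 contributes 9 + 1 · 0 = 9
  Term 2 contributes 5 + 2 · 0 = 5
  Term 3 contributes -2 + 3 · 0 = -2
p(0) = ⊕ of these = min[5, 9, 5, -2] = -2.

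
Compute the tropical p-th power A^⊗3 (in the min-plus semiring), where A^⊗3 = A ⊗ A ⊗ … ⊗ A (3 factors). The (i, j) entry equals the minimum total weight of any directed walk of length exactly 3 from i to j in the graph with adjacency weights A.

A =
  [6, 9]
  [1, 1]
A^⊗3 =
  [11, 11]
  [3, 3]

Each entry (A^⊗3)_ij equals the minimum over all length-3 walks i = v_0 → v_1 → … → v_3 = j of Σ_t A[v_t][v_{t+1}]. For example, for (i, j) = (0, 1) we minimise over 4 possible intermediate vertex sequences; the minimum is 11, attained along the walk 0 → 1 → 1 → 1.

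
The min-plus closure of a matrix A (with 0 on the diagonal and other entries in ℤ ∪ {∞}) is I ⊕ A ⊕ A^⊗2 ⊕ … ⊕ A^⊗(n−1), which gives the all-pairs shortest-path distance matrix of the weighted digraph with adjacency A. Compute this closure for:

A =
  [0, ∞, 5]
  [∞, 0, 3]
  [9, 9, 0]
Closure =
  [0, 14, 5]
  [12, 0, 3]
  [9, 9, 0]

This is the Floyd-Warshall all-pairs shortest-path computation. For each intermediate vertex k = 0, 1, …, 2, update dist[i][j] ← min(dist[i][j], dist[i][k] + dist[k][j]). The final matrix gives, for each (i, j), the minimum total weight of any directed path from i to j (possibly empty when i = j).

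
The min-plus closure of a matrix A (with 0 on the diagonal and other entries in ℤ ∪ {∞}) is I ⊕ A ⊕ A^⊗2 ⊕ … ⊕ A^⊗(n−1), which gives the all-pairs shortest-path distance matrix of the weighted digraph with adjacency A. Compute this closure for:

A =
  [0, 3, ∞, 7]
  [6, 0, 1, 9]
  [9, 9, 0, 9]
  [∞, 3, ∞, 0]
Closure =
  [0, 3, 4, 7]
  [6, 0, 1, 9]
  [9, 9, 0, 9]
  [9, 3, 4, 0]

This is the Floyd-Warshall all-pairs shortest-path computation. For each intermediate vertex k = 0, 1, …, 3, update dist[i][j] ← min(dist[i][j], dist[i][k] + dist[k][j]). The final matrix gives, for each (i, j), the minimum total weight of any directed path from i to j (possibly empty when i = j).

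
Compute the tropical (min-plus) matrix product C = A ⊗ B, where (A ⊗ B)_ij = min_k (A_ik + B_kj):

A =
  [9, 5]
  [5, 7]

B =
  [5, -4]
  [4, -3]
A ⊗ B =
  [9, 2]
  [10, 1]

Apply the min-plus product entry-by-entry:
  C[0][0] = min over k of (A[0][0] + B[0][0] = 9 + 5 = 14, A[0][1] + B[1][0] = 5 + 4 = 9) = 9 (attained at k = 1)
  C[0][1] = min over k of (A[0][0] + B[0][1] = 9 + -4 = 5, A[0][1] + B[1][1] = 5 + -3 = 2) = 2 (attained at k = 1)
  C[1][0] = min over k of (A[1][0] + B[0][0] = 5 + 5 = 10, A[1][1] + B[1][0] = 7 + 4 = 11) = 10 (attained at k = 0)
  C[1][1] = min over k of (A[1][0] + B[0][1] = 5 + -4 = 1, A[1][1] + B[1][1] = 7 + -3 = 4) = 1 (attained at k = 0)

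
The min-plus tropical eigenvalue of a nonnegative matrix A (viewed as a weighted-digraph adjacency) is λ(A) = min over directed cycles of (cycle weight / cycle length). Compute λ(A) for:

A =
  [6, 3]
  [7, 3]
λ(A) = 3

Enumerate directed cycles and compute their means (weight / length). Sample:
  cycle 0 → 0: weight = 6, length = 1, mean = 6/1 ≈ 6.000
  cycle 1 → 1: weight = 3, length = 1, mean = 3/1 ≈ 3.000
  cycle 0 → 1 → 0: weight = 10, length = 2, mean = 10/2 ≈ 5.000
  cycle 1 → 0 → 1: weight = 10, length = 2, mean = 10/2 ≈ 5.000
Minimum mean = 3.000, attained e.g. along the cycle 1 → 1 with weight 3 and length 1. So λ(A) = 3/1 = 3.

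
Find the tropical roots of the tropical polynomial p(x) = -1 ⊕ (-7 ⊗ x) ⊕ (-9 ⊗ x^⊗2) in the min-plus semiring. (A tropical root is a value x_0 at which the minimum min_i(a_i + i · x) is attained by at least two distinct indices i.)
Roots: {2, 6}

Each tropical root is a break point of the lower envelope of the lines y = a_i + i · x (there are 3 lines, with slopes 0, 1, ..., 2). Only the lines that attain the minimum somewhere contribute to roots; other lines are dominated. Here the surviving (envelope) indices are i = 2, i = 1, i = 0.
Intersections between consecutive envelope lines give the roots: for adjacent envelope indices i < j the intersection is x = (a_i − a_j) / (j − i). Reading off the sorted break points: {2, 6}.
Verification: at each break x_0, at least two indices attain the minimum of min_i(a_i + i · x_0).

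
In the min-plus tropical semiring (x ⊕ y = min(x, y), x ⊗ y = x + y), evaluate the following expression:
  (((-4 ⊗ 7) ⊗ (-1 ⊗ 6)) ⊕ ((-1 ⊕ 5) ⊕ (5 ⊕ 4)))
(((-4 ⊗ 7) ⊗ (-1 ⊗ 6)) ⊕ ((-1 ⊕ 5) ⊕ (5 ⊕ 4))) = -1

Expand innermost to outermost. Recall ⊕ takes the minimum of its arguments and ⊗ takes their sum. Working out the expression (((-4 ⊗ 7) ⊗ (-1 ⊗ 6)) ⊕ ((-1 ⊕ 5) ⊕ (5 ⊕ 4))) gives -1.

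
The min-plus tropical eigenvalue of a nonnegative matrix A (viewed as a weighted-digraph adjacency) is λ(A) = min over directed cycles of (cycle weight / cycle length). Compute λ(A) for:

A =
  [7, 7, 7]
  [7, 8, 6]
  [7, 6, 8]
λ(A) = 6

Enumerate directed cycles and compute their means (weight / length). Sample:
  cycle 0 → 0: weight = 7, length = 1, mean = 7/1 ≈ 7.000
  cycle 1 → 1: weight = 8, length = 1, mean = 8/1 ≈ 8.000
  cycle 2 → 2: weight = 8, length = 1, mean = 8/1 ≈ 8.000
  cycle 0 → 1 → 0: weight = 14, length = 2, mean = 14/2 ≈ 7.000
  cycle 0 → 2 → 0: weight = 14, length = 2, mean = 14/2 ≈ 7.000
  cycle 1 → 0 → 1: weight = 14, length = 2, mean = 14/2 ≈ 7.000
Minimum mean = 6.000, attained e.g. along the cycle 1 → 2 → 1 with weight 12 and length 2. So λ(A) = 12/2 = 6.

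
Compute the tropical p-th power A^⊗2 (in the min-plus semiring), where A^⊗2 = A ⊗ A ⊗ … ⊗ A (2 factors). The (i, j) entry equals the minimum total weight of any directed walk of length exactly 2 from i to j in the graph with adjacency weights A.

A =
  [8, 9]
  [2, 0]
A^⊗2 =
  [11, 9]
  [2, 0]

Each entry (A^⊗2)_ij equals the minimum over all length-2 walks i = v_0 → v_1 → … → v_2 = j of Σ_t A[v_t][v_{t+1}]. For example, for (i, j) = (0, 1) we minimise over 2 possible intermediate vertex sequences; the minimum is 9, attained along the walk 0 → 1 → 1.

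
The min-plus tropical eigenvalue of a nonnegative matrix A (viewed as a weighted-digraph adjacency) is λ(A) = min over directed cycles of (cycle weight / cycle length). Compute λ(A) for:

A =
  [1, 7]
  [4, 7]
λ(A) = 1

Enumerate directed cycles and compute their means (weight / length). Sample:
  cycle 0 → 0: weight = 1, length = 1, mean = 1/1 ≈ 1.000
  cycle 1 → 1: weight = 7, length = 1, mean = 7/1 ≈ 7.000
  cycle 0 → 1 → 0: weight = 11, length = 2, mean = 11/2 ≈ 5.500
  cycle 1 → 0 → 1: weight = 11, length = 2, mean = 11/2 ≈ 5.500
Minimum mean = 1.000, attained e.g. along the cycle 0 → 0 with weight 1 and length 1. So λ(A) = 1/1 = 1.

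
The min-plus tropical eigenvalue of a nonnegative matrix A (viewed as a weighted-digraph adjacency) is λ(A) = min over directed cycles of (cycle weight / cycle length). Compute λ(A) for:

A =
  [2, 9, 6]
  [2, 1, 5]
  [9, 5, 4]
λ(A) = 1

Enumerate directed cycles and compute their means (weight / length). Sample:
  cycle 0 → 0: weight = 2, length = 1, mean = 2/1 ≈ 2.000
  cycle 1 → 1: weight = 1, length = 1, mean = 1/1 ≈ 1.000
  cycle 2 → 2: weight = 4, length = 1, mean = 4/1 ≈ 4.000
  cycle 0 → 1 → 0: weight = 11, length = 2, mean = 11/2 ≈ 5.500
  cycle 0 → 2 → 0: weight = 15, length = 2, mean = 15/2 ≈ 7.500
  cycle 1 → 0 → 1: weight = 11, length = 2, mean = 11/2 ≈ 5.500
Minimum mean = 1.000, attained e.g. along the cycle 1 → 1 with weight 1 and length 1. So λ(A) = 1/1 = 1.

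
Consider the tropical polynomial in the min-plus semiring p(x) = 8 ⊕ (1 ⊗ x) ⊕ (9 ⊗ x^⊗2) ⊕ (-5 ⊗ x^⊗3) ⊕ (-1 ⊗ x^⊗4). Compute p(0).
p(0) = -5

A tropical monomial a ⊗ x^⊗i evaluates to a + i · x. Evaluating each term at x = 0:
  Term 0 contributes 8 + 0 · 0 = 8
  Term 1 contributes 1 + 1 · 0 = 1
  Term 2 contributes 9 + 2 · 0 = 9
  Term 3 contributes -5 + 3 · 0 = -5
  Term 4 contributes -1 + 4 · 0 = -1
p(0) = ⊕ of these = min[8, 1, 9, -5, -1] = -5.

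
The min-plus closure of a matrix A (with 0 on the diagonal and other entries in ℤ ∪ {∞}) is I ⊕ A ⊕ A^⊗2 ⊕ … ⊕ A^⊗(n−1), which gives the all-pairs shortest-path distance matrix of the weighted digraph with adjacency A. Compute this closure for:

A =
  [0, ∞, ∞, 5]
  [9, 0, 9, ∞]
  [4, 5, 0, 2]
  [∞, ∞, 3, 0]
Closure =
  [0, 13, 8, 5]
  [9, 0, 9, 11]
  [4, 5, 0, 2]
  [7, 8, 3, 0]

This is the Floyd-Warshall all-pairs shortest-path computation. For each intermediate vertex k = 0, 1, …, 3, update dist[i][j] ← min(dist[i][j], dist[i][k] + dist[k][j]). The final matrix gives, for each (i, j), the minimum total weight of any directed path from i to j (possibly empty when i = j).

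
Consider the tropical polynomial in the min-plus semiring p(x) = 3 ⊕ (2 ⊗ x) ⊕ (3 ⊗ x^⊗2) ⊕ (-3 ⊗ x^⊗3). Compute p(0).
p(0) = -3

A tropical monomial a ⊗ x^⊗i evaluates to a + i · x. Evaluating each term at x = 0:
  Term 0 contributes 3 + 0 · 0 = 3
  Term 1 contributes 2 + 1 · 0 = 2
  Term 2 contributes 3 + 2 · 0 = 3
  Term 3 contributes -3 + 3 · 0 = -3
p(0) = ⊕ of these = min[3, 2, 3, -3] = -3.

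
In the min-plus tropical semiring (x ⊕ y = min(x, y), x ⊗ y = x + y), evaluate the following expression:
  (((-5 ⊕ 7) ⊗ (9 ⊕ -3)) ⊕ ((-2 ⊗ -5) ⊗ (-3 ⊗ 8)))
(((-5 ⊕ 7) ⊗ (9 ⊕ -3)) ⊕ ((-2 ⊗ -5) ⊗ (-3 ⊗ 8))) = -8

Expand innermost to outermost. Recall ⊕ takes the minimum of its arguments and ⊗ takes their sum. Working out the expression (((-5 ⊕ 7) ⊗ (9 ⊕ -3)) ⊕ ((-2 ⊗ -5) ⊗ (-3 ⊗ 8))) gives -8.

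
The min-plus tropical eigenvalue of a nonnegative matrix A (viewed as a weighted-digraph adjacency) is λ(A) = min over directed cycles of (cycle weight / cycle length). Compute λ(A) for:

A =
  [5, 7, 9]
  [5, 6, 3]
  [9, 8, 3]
λ(A) = 3

Enumerate directed cycles and compute their means (weight / length). Sample:
  cycle 0 → 0: weight = 5, length = 1, mean = 5/1 ≈ 5.000
  cycle 1 → 1: weight = 6, length = 1, mean = 6/1 ≈ 6.000
  cycle 2 → 2: weight = 3, length = 1, mean = 3/1 ≈ 3.000
  cycle 0 → 1 → 0: weight = 12, length = 2, mean = 12/2 ≈ 6.000
  cycle 0 → 2 → 0: weight = 18, length = 2, mean = 18/2 ≈ 9.000
  cycle 1 → 0 → 1: weight = 12, length = 2, mean = 12/2 ≈ 6.000
Minimum mean = 3.000, attained e.g. along the cycle 2 → 2 with weight 3 and length 1. So λ(A) = 3/1 = 3.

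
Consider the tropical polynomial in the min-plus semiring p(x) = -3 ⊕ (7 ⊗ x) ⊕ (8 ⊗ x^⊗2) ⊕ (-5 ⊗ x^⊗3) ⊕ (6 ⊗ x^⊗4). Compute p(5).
p(5) = -3

A tropical monomial a ⊗ x^⊗i evaluates to a + i · x. Evaluating each term at x = 5:
  Term 0 contributes -3 + 0 · 5 = -3
  Term 1 contributes 7 + 1 · 5 = 12
  Term 2 contributes 8 + 2 · 5 = 18
  Term 3 contributes -5 + 3 · 5 = 10
  Term 4 contributes 6 + 4 · 5 = 26
p(5) = ⊕ of these = min[-3, 12, 18, 10, 26] = -3.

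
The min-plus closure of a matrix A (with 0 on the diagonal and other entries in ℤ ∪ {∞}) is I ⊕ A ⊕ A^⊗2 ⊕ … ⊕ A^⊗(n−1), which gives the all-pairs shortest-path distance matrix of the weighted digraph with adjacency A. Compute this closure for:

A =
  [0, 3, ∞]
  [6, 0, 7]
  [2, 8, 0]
Closure =
  [0, 3, 10]
  [6, 0, 7]
  [2, 5, 0]

This is the Floyd-Warshall all-pairs shortest-path computation. For each intermediate vertex k = 0, 1, …, 2, update dist[i][j] ← min(dist[i][j], dist[i][k] + dist[k][j]). The final matrix gives, for each (i, j), the minimum total weight of any directed path from i to j (possibly empty when i = j).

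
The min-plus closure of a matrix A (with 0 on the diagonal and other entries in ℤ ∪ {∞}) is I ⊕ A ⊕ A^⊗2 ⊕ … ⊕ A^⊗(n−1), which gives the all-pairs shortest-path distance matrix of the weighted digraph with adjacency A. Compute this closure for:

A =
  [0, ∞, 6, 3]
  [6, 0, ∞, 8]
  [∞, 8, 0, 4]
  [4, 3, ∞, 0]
Closure =
  [0, 6, 6, 3]
  [6, 0, 12, 8]
  [8, 7, 0, 4]
  [4, 3, 10, 0]

This is the Floyd-Warshall all-pairs shortest-path computation. For each intermediate vertex k = 0, 1, …, 3, update dist[i][j] ← min(dist[i][j], dist[i][k] + dist[k][j]). The final matrix gives, for each (i, j), the minimum total weight of any directed path from i to j (possibly empty when i = j).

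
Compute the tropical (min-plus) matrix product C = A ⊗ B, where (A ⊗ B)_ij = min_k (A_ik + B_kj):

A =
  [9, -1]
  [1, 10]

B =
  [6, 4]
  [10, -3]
A ⊗ B =
  [9, -4]
  [7, 5]

Apply the min-plus product entry-by-entry:
  C[0][0] = min over k of (A[0][0] + B[0][0] = 9 + 6 = 15, A[0][1] + B[1][0] = -1 + 10 = 9) = 9 (attained at k = 1)
  C[0][1] = min over k of (A[0][0] + B[0][1] = 9 + 4 = 13, A[0][1] + B[1][1] = -1 + -3 = -4) = -4 (attained at k = 1)
  C[1][0] = min over k of (A[1][0] + B[0][0] = 1 + 6 = 7, A[1][1] + B[1][0] = 10 + 10 = 20) = 7 (attained at k = 0)
  C[1][1] = min over k of (A[1][0] + B[0][1] = 1 + 4 = 5, A[1][1] + B[1][1] = 10 + -3 = 7) = 5 (attained at k = 0)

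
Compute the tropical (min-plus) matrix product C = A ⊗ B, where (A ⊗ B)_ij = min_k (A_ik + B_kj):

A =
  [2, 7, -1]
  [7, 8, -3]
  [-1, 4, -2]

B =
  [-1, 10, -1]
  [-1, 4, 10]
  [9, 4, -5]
A ⊗ B =
  [1, 3, -6]
  [6, 1, -8]
  [-2, 2, -7]

Apply the min-plus product entry-by-entry:
  C[0][0] = min over k of (A[0][0] + B[0][0] = 2 + -1 = 1, A[0][1] + B[1][0] = 7 + -1 = 6, A[0][2] + B[2][0] = -1 + 9 = 8) = 1 (attained at k = 0)
  C[0][1] = min over k of (A[0][0] + B[0][1] = 2 + 10 = 12, A[0][1] + B[1][1] = 7 + 4 = 11, A[0][2] + B[2][1] = -1 + 4 = 3) = 3 (attained at k = 2)
  C[0][2] = min over k of (A[0][0] + B[0][2] = 2 + -1 = 1, A[0][1] + B[1][2] = 7 + 10 = 17, A[0][2] + B[2][2] = -1 + -5 = -6) = -6 (attained at k = 2)
  C[1][0] = min over k of (A[1][0] + B[0][0] = 7 + -1 = 6, A[1][1] + B[1][0] = 8 + -1 = 7, A[1][2] + B[2][0] = -3 + 9 = 6) = 6 (attained at k = 0)
  C[1][1] = min over k of (A[1][0] + B[0][1] = 7 + 10 = 17, A[1][1] + B[1][1] = 8 + 4 = 12, A[1][2] + B[2][1] = -3 + 4 = 1) = 1 (attained at k = 2)
  C[1][2] = min over k of (A[1][0] + B[0][2] = 7 + -1 = 6, A[1][1] + B[1][2] = 8 + 10 = 18, A[1][2] + B[2][2] = -3 + -5 = -8) = -8 (attained at k = 2)
  C[2][0] = min over k of (A[2][0] + B[0][0] = -1 + -1 = -2, A[2][1] + B[1][0] = 4 + -1 = 3, A[2][2] + B[2][0] = -2 + 9 = 7) = -2 (attained at k = 0)
  C[2][1] = min over k of (A[2][0] + B[0][1] = -1 + 10 = 9, A[2][1] + B[1][1] = 4 + 4 = 8, A[2][2] + B[2][1] = -2 + 4 = 2) = 2 (attained at k = 2)
  C[2][2] = min over k of (A[2][0] + B[0][2] = -1 + -1 = -2, A[2][1] + B[1][2] = 4 + 10 = 14, A[2][2] + B[2][2] = -2 + -5 = -7) = -7 (attained at k = 2)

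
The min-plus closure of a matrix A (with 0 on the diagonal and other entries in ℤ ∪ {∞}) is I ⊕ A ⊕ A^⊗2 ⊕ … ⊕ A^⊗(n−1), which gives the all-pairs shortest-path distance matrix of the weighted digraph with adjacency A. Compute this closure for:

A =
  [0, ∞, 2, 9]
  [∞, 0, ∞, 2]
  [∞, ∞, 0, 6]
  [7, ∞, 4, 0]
Closure =
  [0, ∞, 2, 8]
  [9, 0, 6, 2]
  [13, ∞, 0, 6]
  [7, ∞, 4, 0]

This is the Floyd-Warshall all-pairs shortest-path computation. For each intermediate vertex k = 0, 1, …, 3, update dist[i][j] ← min(dist[i][j], dist[i][k] + dist[k][j]). The final matrix gives, for each (i, j), the minimum total weight of any directed path from i to j (possibly empty when i = j).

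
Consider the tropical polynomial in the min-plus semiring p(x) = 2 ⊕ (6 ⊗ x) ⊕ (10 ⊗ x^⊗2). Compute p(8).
p(8) = 2

A tropical monomial a ⊗ x^⊗i evaluates to a + i · x. Evaluating each term at x = 8:
  Term 0 contributes 2 + 0 · 8 = 2
  Term 1 contributes 6 + 1 · 8 = 14
  Term 2 contributes 10 + 2 · 8 = 26
p(8) = ⊕ of these = min[2, 14, 26] = 2.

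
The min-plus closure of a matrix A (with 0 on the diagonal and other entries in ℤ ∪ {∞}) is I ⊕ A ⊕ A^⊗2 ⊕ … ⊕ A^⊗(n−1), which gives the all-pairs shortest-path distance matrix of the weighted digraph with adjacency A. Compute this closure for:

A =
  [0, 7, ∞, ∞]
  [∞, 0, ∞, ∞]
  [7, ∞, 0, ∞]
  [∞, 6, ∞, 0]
Closure =
  [0, 7, ∞, ∞]
  [∞, 0, ∞, ∞]
  [7, 14, 0, ∞]
  [∞, 6, ∞, 0]

This is the Floyd-Warshall all-pairs shortest-path computation. For each intermediate vertex k = 0, 1, …, 3, update dist[i][j] ← min(dist[i][j], dist[i][k] + dist[k][j]). The final matrix gives, for each (i, j), the minimum total weight of any directed path from i to j (possibly empty when i = j).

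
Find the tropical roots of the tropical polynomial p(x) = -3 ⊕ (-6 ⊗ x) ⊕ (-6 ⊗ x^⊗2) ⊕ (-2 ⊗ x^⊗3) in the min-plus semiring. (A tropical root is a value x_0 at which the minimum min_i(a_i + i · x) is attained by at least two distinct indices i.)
Roots: {-4, 0, 3}

Each tropical root is a break point of the lower envelope of the lines y = a_i + i · x (there are 4 lines, with slopes 0, 1, ..., 3). Only the lines that attain the minimum somewhere contribute to roots; other lines are dominated. Here the surviving (envelope) indices are i = 3, i = 2, i = 1, i = 0.
Intersections between consecutive envelope lines give the roots: for adjacent envelope indices i < j the intersection is x = (a_i − a_j) / (j − i). Reading off the sorted break points: {-4, 0, 3}.
Verification: at each break x_0, at least two indices attain the minimum of min_i(a_i + i · x_0).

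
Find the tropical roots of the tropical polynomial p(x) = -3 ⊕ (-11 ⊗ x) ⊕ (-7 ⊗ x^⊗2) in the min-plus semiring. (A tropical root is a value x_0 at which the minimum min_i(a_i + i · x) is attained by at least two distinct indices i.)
Roots: {-4, 8}

Each tropical root is a break point of the lower envelope of the lines y = a_i + i · x (there are 3 lines, with slopes 0, 1, ..., 2). Only the lines that attain the minimum somewhere contribute to roots; other lines are dominated. Here the surviving (envelope) indices are i = 2, i = 1, i = 0.
Intersections between consecutive envelope lines give the roots: for adjacent envelope indices i < j the intersection is x = (a_i − a_j) / (j − i). Reading off the sorted break points: {-4, 8}.
Verification: at each break x_0, at least two indices attain the minimum of min_i(a_i + i · x_0).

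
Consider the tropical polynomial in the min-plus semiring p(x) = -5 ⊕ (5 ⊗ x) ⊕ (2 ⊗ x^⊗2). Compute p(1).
p(1) = -5

A tropical monomial a ⊗ x^⊗i evaluates to a + i · x. Evaluating each term at x = 1:
  Term 0 contributes -5 + 0 · 1 = -5
  Term 1 contributes 5 + 1 · 1 = 6
  Term 2 contributes 2 + 2 · 1 = 4
p(1) = ⊕ of these = min[-5, 6, 4] = -5.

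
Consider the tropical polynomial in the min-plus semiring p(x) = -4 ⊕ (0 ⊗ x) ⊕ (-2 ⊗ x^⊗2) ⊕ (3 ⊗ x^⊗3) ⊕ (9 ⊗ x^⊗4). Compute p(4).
p(4) = -4

A tropical monomial a ⊗ x^⊗i evaluates to a + i · x. Evaluating each term at x = 4:
  Term 0 contributes -4 + 0 · 4 = -4
  Term 1 contributes 0 + 1 · 4 = 4
  Term 2 contributes -2 + 2 · 4 = 6
  Term 3 contributes 3 + 3 · 4 = 15
  Term 4 contributes 9 + 4 · 4 = 25
p(4) = ⊕ of these = min[-4, 4, 6, 15, 25] = -4.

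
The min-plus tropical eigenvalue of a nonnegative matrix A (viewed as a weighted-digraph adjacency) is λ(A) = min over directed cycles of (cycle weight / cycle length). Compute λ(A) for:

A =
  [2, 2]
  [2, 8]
λ(A) = 2

Enumerate directed cycles and compute their means (weight / length). Sample:
  cycle 0 → 0: weight = 2, length = 1, mean = 2/1 ≈ 2.000
  cycle 1 → 1: weight = 8, length = 1, mean = 8/1 ≈ 8.000
  cycle 0 → 1 → 0: weight = 4, length = 2, mean = 4/2 ≈ 2.000
  cycle 1 → 0 → 1: weight = 4, length = 2, mean = 4/2 ≈ 2.000
Minimum mean = 2.000, attained e.g. along the cycle 0 → 0 with weight 2 and length 1. So λ(A) = 2/1 = 2.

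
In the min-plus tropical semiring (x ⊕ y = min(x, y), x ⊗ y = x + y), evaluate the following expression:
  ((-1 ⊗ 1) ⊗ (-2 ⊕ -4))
((-1 ⊗ 1) ⊗ (-2 ⊕ -4)) = -4

Expand innermost to outermost. Recall ⊕ takes the minimum of its arguments and ⊗ takes their sum. Working out the expression ((-1 ⊗ 1) ⊗ (-2 ⊕ -4)) gives -4.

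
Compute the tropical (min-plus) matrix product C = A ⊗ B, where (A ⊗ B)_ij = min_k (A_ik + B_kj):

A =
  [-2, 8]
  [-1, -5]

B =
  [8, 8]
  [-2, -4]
A ⊗ B =
  [6, 4]
  [-7, -9]

Apply the min-plus product entry-by-entry:
  C[0][0] = min over k of (A[0][0] + B[0][0] = -2 + 8 = 6, A[0][1] + B[1][0] = 8 + -2 = 6) = 6 (attained at k = 0)
  C[0][1] = min over k of (A[0][0] + B[0][1] = -2 + 8 = 6, A[0][1] + B[1][1] = 8 + -4 = 4) = 4 (attained at k = 1)
  C[1][0] = min over k of (A[1][0] + B[0][0] = -1 + 8 = 7, A[1][1] + B[1][0] = -5 + -2 = -7) = -7 (attained at k = 1)
  C[1][1] = min over k of (A[1][0] + B[0][1] = -1 + 8 = 7, A[1][1] + B[1][1] = -5 + -4 = -9) = -9 (attained at k = 1)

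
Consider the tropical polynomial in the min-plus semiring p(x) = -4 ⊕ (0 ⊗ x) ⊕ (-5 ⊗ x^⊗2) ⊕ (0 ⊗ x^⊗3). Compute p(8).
p(8) = -4

A tropical monomial a ⊗ x^⊗i evaluates to a + i · x. Evaluating each term at x = 8:
  Term 0 contributes -4 + 0 · 8 = -4
  Term 1 contributes 0 + 1 · 8 = 8
  Term 2 contributes -5 + 2 · 8 = 11
  Term 3 contributes 0 + 3 · 8 = 24
p(8) = ⊕ of these = min[-4, 8, 11, 24] = -4.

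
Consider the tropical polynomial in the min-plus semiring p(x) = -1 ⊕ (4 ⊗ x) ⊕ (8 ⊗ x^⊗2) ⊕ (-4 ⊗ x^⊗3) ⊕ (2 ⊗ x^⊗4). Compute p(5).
p(5) = -1

A tropical monomial a ⊗ x^⊗i evaluates to a + i · x. Evaluating each term at x = 5:
  Term 0 contributes -1 + 0 · 5 = -1
  Term 1 contributes 4 + 1 · 5 = 9
  Term 2 contributes 8 + 2 · 5 = 18
  Term 3 contributes -4 + 3 · 5 = 11
  Term 4 contributes 2 + 4 · 5 = 22
p(5) = ⊕ of these = min[-1, 9, 18, 11, 22] = -1.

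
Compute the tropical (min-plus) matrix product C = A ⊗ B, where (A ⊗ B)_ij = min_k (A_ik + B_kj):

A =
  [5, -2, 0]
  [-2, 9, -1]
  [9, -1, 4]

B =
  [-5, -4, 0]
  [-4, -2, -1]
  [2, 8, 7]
A ⊗ B =
  [-6, -4, -3]
  [-7, -6, -2]
  [-5, -3, -2]

Apply the min-plus product entry-by-entry:
  C[0][0] = min over k of (A[0][0] + B[0][0] = 5 + -5 = 0, A[0][1] + B[1][0] = -2 + -4 = -6, A[0][2] + B[2][0] = 0 + 2 = 2) = -6 (attained at k = 1)
  C[0][1] = min over k of (A[0][0] + B[0][1] = 5 + -4 = 1, A[0][1] + B[1][1] = -2 + -2 = -4, A[0][2] + B[2][1] = 0 + 8 = 8) = -4 (attained at k = 1)
  C[0][2] = min over k of (A[0][0] + B[0][2] = 5 + 0 = 5, A[0][1] + B[1][2] = -2 + -1 = -3, A[0][2] + B[2][2] = 0 + 7 = 7) = -3 (attained at k = 1)
  C[1][0] = min over k of (A[1][0] + B[0][0] = -2 + -5 = -7, A[1][1] + B[1][0] = 9 + -4 = 5, A[1][2] + B[2][0] = -1 + 2 = 1) = -7 (attained at k = 0)
  C[1][1] = min over k of (A[1][0] + B[0][1] = -2 + -4 = -6, A[1][1] + B[1][1] = 9 + -2 = 7, A[1][2] + B[2][1] = -1 + 8 = 7) = -6 (attained at k = 0)
  C[1][2] = min over k of (A[1][0] + B[0][2] = -2 + 0 = -2, A[1][1] + B[1][2] = 9 + -1 = 8, A[1][2] + B[2][2] = -1 + 7 = 6) = -2 (attained at k = 0)
  C[2][0] = min over k of (A[2][0] + B[0][0] = 9 + -5 = 4, A[2][1] + B[1][0] = -1 + -4 = -5, A[2][2] + B[2][0] = 4 + 2 = 6) = -5 (attained at k = 1)
  C[2][1] = min over k of (A[2][0] + B[0][1] = 9 + -4 = 5, A[2][1] + B[1][1] = -1 + -2 = -3, A[2][2] + B[2][1] = 4 + 8 = 12) = -3 (attained at k = 1)
  C[2][2] = min over k of (A[2][0] + B[0][2] = 9 + 0 = 9, A[2][1] + B[1][2] = -1 + -1 = -2, A[2][2] + B[2][2] = 4 + 7 = 11) = -2 (attained at k = 1)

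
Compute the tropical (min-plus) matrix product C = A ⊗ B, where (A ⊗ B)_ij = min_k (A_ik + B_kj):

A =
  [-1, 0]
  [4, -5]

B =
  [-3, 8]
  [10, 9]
A ⊗ B =
  [-4, 7]
  [1, 4]

Apply the min-plus product entry-by-entry:
  C[0][0] = min over k of (A[0][0] + B[0][0] = -1 + -3 = -4, A[0][1] + B[1][0] = 0 + 10 = 10) = -4 (attained at k = 0)
  C[0][1] = min over k of (A[0][0] + B[0][1] = -1 + 8 = 7, A[0][1] + B[1][1] = 0 + 9 = 9) = 7 (attained at k = 0)
  C[1][0] = min over k of (A[1][0] + B[0][0] = 4 + -3 = 1, A[1][1] + B[1][0] = -5 + 10 = 5) = 1 (attained at k = 0)
  C[1][1] = min over k of (A[1][0] + B[0][1] = 4 + 8 = 12, A[1][1] + B[1][1] = -5 + 9 = 4) = 4 (attained at k = 1)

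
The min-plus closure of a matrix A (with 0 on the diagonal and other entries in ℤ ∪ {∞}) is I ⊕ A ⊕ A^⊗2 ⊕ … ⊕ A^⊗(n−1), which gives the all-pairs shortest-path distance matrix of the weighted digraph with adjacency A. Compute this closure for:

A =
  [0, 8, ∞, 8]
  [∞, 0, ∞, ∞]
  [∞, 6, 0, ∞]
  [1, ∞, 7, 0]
Closure =
  [0, 8, 15, 8]
  [∞, 0, ∞, ∞]
  [∞, 6, 0, ∞]
  [1, 9, 7, 0]

This is the Floyd-Warshall all-pairs shortest-path computation. For each intermediate vertex k = 0, 1, …, 3, update dist[i][j] ← min(dist[i][j], dist[i][k] + dist[k][j]). The final matrix gives, for each (i, j), the minimum total weight of any directed path from i to j (possibly empty when i = j).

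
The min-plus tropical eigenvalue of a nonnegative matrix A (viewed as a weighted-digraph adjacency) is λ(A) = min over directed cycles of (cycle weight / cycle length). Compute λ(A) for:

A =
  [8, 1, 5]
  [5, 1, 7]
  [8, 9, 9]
λ(A) = 1

Enumerate directed cycles and compute their means (weight / length). Sample:
  cycle 0 → 0: weight = 8, length = 1, mean = 8/1 ≈ 8.000
  cycle 1 → 1: weight = 1, length = 1, mean = 1/1 ≈ 1.000
  cycle 2 → 2: weight = 9, length = 1, mean = 9/1 ≈ 9.000
  cycle 0 → 1 → 0: weight = 6, length = 2, mean = 6/2 ≈ 3.000
  cycle 0 → 2 → 0: weight = 13, length = 2, mean = 13/2 ≈ 6.500
  cycle 1 → 0 → 1: weight = 6, length = 2, mean = 6/2 ≈ 3.000
Minimum mean = 1.000, attained e.g. along the cycle 1 → 1 with weight 1 and length 1. So λ(A) = 1/1 = 1.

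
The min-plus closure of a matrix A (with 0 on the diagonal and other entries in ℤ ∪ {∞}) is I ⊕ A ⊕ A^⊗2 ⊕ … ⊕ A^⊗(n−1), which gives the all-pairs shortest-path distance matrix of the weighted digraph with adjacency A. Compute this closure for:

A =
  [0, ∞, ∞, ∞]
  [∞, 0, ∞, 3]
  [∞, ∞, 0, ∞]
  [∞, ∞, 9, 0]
Closure =
  [0, ∞, ∞, ∞]
  [∞, 0, 12, 3]
  [∞, ∞, 0, ∞]
  [∞, ∞, 9, 0]

This is the Floyd-Warshall all-pairs shortest-path computation. For each intermediate vertex k = 0, 1, …, 3, update dist[i][j] ← min(dist[i][j], dist[i][k] + dist[k][j]). The final matrix gives, for each (i, j), the minimum total weight of any directed path from i to j (possibly empty when i = j).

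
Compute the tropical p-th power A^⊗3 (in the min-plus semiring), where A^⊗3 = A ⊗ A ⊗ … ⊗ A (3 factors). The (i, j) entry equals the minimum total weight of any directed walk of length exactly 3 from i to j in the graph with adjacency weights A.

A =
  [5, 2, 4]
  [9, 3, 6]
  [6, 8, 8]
A^⊗3 =
  [14, 8, 11]
  [15, 9, 12]
  [16, 11, 14]

Each entry (A^⊗3)_ij equals the minimum over all length-3 walks i = v_0 → v_1 → … → v_3 = j of Σ_t A[v_t][v_{t+1}]. For example, for (i, j) = (0, 2) we minimise over 9 possible intermediate vertex sequences; the minimum is 11, attained along the walk 0 → 1 → 1 → 2.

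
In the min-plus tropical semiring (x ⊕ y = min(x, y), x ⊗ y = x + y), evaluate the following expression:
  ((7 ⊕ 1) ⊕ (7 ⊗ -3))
((7 ⊕ 1) ⊕ (7 ⊗ -3)) = 1

Expand innermost to outermost. Recall ⊕ takes the minimum of its arguments and ⊗ takes their sum. Working out the expression ((7 ⊕ 1) ⊕ (7 ⊗ -3)) gives 1.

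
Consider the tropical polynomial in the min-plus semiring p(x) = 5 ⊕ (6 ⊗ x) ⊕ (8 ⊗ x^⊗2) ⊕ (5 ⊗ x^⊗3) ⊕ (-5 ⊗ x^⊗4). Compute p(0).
p(0) = -5

A tropical monomial a ⊗ x^⊗i evaluates to a + i · x. Evaluating each term at x = 0:
  Term 0 contributes 5 + 0 · 0 = 5
  Term 1 contributes 6 + 1 · 0 = 6
  Term 2 contributes 8 + 2 · 0 = 8
  Term 3 contributes 5 + 3 · 0 = 5
  Term 4 contributes -5 + 4 · 0 = -5
p(0) = ⊕ of these = min[5, 6, 8, 5, -5] = -5.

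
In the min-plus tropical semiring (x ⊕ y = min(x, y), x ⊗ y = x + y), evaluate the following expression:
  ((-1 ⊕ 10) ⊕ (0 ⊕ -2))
((-1 ⊕ 10) ⊕ (0 ⊕ -2)) = -2

Expand innermost to outermost. Recall ⊕ takes the minimum of its arguments and ⊗ takes their sum. Working out the expression ((-1 ⊕ 10) ⊕ (0 ⊕ -2)) gives -2.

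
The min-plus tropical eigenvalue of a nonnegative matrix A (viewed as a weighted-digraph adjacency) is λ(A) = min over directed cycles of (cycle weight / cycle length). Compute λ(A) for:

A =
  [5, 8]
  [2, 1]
λ(A) = 1

Enumerate directed cycles and compute their means (weight / length). Sample:
  cycle 0 → 0: weight = 5, length = 1, mean = 5/1 ≈ 5.000
  cycle 1 → 1: weight = 1, length = 1, mean = 1/1 ≈ 1.000
  cycle 0 → 1 → 0: weight = 10, length = 2, mean = 10/2 ≈ 5.000
  cycle 1 → 0 → 1: weight = 10, length = 2, mean = 10/2 ≈ 5.000
Minimum mean = 1.000, attained e.g. along the cycle 1 → 1 with weight 1 and length 1. So λ(A) = 1/1 = 1.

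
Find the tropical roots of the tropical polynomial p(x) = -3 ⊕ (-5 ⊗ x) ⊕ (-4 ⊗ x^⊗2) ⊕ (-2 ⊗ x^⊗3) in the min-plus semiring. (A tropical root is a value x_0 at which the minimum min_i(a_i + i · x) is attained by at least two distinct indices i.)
Roots: {-2, -1, 2}

Each tropical root is a break point of the lower envelope of the lines y = a_i + i · x (there are 4 lines, with slopes 0, 1, ..., 3). Only the lines that attain the minimum somewhere contribute to roots; other lines are dominated. Here the surviving (envelope) indices are i = 3, i = 2, i = 1, i = 0.
Intersections between consecutive envelope lines give the roots: for adjacent envelope indices i < j the intersection is x = (a_i − a_j) / (j − i). Reading off the sorted break points: {-2, -1, 2}.
Verification: at each break x_0, at least two indices attain the minimum of min_i(a_i + i · x_0).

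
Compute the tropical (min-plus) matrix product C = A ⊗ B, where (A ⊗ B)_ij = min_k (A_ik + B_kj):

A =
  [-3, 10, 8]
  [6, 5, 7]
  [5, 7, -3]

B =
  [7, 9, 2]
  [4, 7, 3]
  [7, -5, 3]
A ⊗ B =
  [4, 3, -1]
  [9, 2, 8]
  [4, -8, 0]

Apply the min-plus product entry-by-entry:
  C[0][0] = min over k of (A[0][0] + B[0][0] = -3 + 7 = 4, A[0][1] + B[1][0] = 10 + 4 = 14, A[0][2] + B[2][0] = 8 + 7 = 15) = 4 (attained at k = 0)
  C[0][1] = min over k of (A[0][0] + B[0][1] = -3 + 9 = 6, A[0][1] + B[1][1] = 10 + 7 = 17, A[0][2] + B[2][1] = 8 + -5 = 3) = 3 (attained at k = 2)
  C[0][2] = min over k of (A[0][0] + B[0][2] = -3 + 2 = -1, A[0][1] + B[1][2] = 10 + 3 = 13, A[0][2] + B[2][2] = 8 + 3 = 11) = -1 (attained at k = 0)
  C[1][0] = min over k of (A[1][0] + B[0][0] = 6 + 7 = 13, A[1][1] + B[1][0] = 5 + 4 = 9, A[1][2] + B[2][0] = 7 + 7 = 14) = 9 (attained at k = 1)
  C[1][1] = min over k of (A[1][0] + B[0][1] = 6 + 9 = 15, A[1][1] + B[1][1] = 5 + 7 = 12, A[1][2] + B[2][1] = 7 + -5 = 2) = 2 (attained at k = 2)
  C[1][2] = min over k of (A[1][0] + B[0][2] = 6 + 2 = 8, A[1][1] + B[1][2] = 5 + 3 = 8, A[1][2] + B[2][2] = 7 + 3 = 10) = 8 (attained at k = 0)
  C[2][0] = min over k of (A[2][0] + B[0][0] = 5 + 7 = 12, A[2][1] + B[1][0] = 7 + 4 = 11, A[2][2] + B[2][0] = -3 + 7 = 4) = 4 (attained at k = 2)
  C[2][1] = min over k of (A[2][0] + B[0][1] = 5 + 9 = 14, A[2][1] + B[1][1] = 7 + 7 = 14, A[2][2] + B[2][1] = -3 + -5 = -8) = -8 (attained at k = 2)
  C[2][2] = min over k of (A[2][0] + B[0][2] = 5 + 2 = 7, A[2][1] + B[1][2] = 7 + 3 = 10, A[2][2] + B[2][2] = -3 + 3 = 0) = 0 (attained at k = 2)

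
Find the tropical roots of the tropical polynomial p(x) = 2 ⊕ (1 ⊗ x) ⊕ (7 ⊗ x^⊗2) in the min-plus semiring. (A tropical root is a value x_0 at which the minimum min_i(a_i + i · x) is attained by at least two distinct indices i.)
Roots: {-6, 1}

Each tropical root is a break point of the lower envelope of the lines y = a_i + i · x (there are 3 lines, with slopes 0, 1, ..., 2). Only the lines that attain the minimum somewhere contribute to roots; other lines are dominated. Here the surviving (envelope) indices are i = 2, i = 1, i = 0.
Intersections between consecutive envelope lines give the roots: for adjacent envelope indices i < j the intersection is x = (a_i − a_j) / (j − i). Reading off the sorted break points: {-6, 1}.
Verification: at each break x_0, at least two indices attain the minimum of min_i(a_i + i · x_0).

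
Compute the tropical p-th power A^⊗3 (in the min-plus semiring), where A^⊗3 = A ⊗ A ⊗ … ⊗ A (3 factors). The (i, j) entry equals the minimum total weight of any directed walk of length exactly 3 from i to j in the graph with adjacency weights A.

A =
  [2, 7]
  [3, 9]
A^⊗3 =
  [6, 11]
  [7, 12]

Each entry (A^⊗3)_ij equals the minimum over all length-3 walks i = v_0 → v_1 → … → v_3 = j of Σ_t A[v_t][v_{t+1}]. For example, for (i, j) = (0, 1) we minimise over 4 possible intermediate vertex sequences; the minimum is 11, attained along the walk 0 → 0 → 0 → 1.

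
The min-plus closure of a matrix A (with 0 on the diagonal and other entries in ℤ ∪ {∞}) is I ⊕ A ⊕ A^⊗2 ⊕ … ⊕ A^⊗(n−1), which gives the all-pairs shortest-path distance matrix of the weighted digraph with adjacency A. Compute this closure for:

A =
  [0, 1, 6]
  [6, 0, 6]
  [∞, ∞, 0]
Closure =
  [0, 1, 6]
  [6, 0, 6]
  [∞, ∞, 0]

This is the Floyd-Warshall all-pairs shortest-path computation. For each intermediate vertex k = 0, 1, …, 2, update dist[i][j] ← min(dist[i][j], dist[i][k] + dist[k][j]). The final matrix gives, for each (i, j), the minimum total weight of any directed path from i to j (possibly empty when i = j).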